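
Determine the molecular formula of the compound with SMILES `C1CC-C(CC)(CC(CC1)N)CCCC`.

Heavy atoms from the SMILES: 14 C, 1 N.
Implicit hydrogens by atom environment:
  10 × C: 2 H each → 20
  2 × C: 3 H each → 6
  1 × C: 1 H
  1 × C: no H
  1 × N: 2 H
  Total hydrogens = 29.
Molecular formula: C14H29N

C14H29N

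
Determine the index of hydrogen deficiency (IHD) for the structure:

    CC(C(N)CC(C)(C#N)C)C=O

3

Molecular formula from the SMILES: C9H16N2O.
DoU = (2C + 2 + N − H − X)/2 = (2·9 + 2 + 2 − 16 − 0)/2 = 6/2 = 3.
(Structurally: 0 ring(s) + 3 π bond(s) = 3.)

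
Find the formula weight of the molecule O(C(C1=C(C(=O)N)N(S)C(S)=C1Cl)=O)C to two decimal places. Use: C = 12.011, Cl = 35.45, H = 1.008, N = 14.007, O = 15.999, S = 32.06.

266.71

Molecular formula: C7H7ClN2O3S2.
M = 7×12.011 + 1×35.45 + 7×1.008 + 2×14.007 + 3×15.999 + 2×32.06 = 266.71 g/mol.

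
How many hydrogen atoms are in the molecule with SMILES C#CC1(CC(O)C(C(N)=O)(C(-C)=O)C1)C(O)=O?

Hydrogens are implicit in SMILES; fill each atom to its normal valence:
  6 × C: no H
  3 × O: no H
  2 × C: 2 H each → 4
  2 × C: 1 H each → 2
  2 × O: 1 H each → 2
  1 × C: 3 H
  1 × N: 2 H
  Total hydrogens = 13.

13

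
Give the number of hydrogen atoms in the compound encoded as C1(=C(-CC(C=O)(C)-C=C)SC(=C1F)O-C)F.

12

Hydrogens are implicit in SMILES; fill each atom to its normal valence:
  4 × C (aromatic): no H
  2 × C: 3 H each → 6
  2 × C: 2 H each → 4
  2 × C: 1 H each → 2
  2 × F: no H
  2 × O: no H
  1 × C: no H
  1 × S (aromatic): no H
  Total hydrogens = 12.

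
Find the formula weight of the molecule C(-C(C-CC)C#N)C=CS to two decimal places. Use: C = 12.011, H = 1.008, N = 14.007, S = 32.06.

Molecular formula: C8H13NS.
M = 8×12.011 + 13×1.008 + 1×14.007 + 1×32.06 = 155.26 g/mol.

155.26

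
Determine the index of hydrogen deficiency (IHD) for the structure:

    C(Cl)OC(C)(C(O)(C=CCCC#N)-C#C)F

5

Molecular formula from the SMILES: C11H13ClFNO2.
DoU = (2C + 2 + N − H − X)/2 = (2·11 + 2 + 1 − 13 − 2)/2 = 10/2 = 5.
(Structurally: 0 ring(s) + 5 π bond(s) = 5.)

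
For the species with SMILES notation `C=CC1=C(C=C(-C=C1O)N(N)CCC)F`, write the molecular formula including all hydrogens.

C11H15FN2O

Heavy atoms from the SMILES: 11 C, 1 F, 2 N, 1 O.
Implicit hydrogens by atom environment:
  4 × C (aromatic): no H
  3 × C: 2 H each → 6
  2 × C (aromatic): 1 H each → 2
  1 × C: 3 H
  1 × C: 1 H
  1 × F: no H
  1 × N: 2 H
  1 × N: no H
  1 × O: 1 H
  Total hydrogens = 15.
Molecular formula: C11H15FN2O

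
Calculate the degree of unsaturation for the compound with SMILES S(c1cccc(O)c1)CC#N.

6

Molecular formula from the SMILES: C8H7NOS.
DoU = (2C + 2 + N − H − X)/2 = (2·8 + 2 + 1 − 7 − 0)/2 = 12/2 = 6.
(Structurally: 1 ring(s) + 5 π bond(s) = 6.)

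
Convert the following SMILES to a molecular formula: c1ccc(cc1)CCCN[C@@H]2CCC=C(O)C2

C15H21NO

Heavy atoms from the SMILES: 15 C, 1 N, 1 O.
Implicit hydrogens by atom environment:
  6 × C: 2 H each → 12
  5 × C (aromatic): 1 H each → 5
  2 × C: 1 H each → 2
  1 × C: no H
  1 × C (aromatic): no H
  1 × N: 1 H
  1 × O: 1 H
  Total hydrogens = 21.
Molecular formula: C15H21NO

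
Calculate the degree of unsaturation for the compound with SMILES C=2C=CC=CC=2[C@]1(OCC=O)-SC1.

6

Molecular formula from the SMILES: C10H10O2S.
DoU = (2C + 2 + N − H − X)/2 = (2·10 + 2 + 0 − 10 − 0)/2 = 12/2 = 6.
(Structurally: 2 ring(s) + 4 π bond(s) = 6.)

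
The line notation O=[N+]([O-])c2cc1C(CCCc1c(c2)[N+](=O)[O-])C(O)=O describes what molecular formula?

Heavy atoms from the SMILES: 11 C, 2 N, 6 O.
Implicit hydrogens by atom environment:
  4 × C (aromatic): no H
  3 × C: 2 H each → 6
  3 × O: no H
  2 × C (aromatic): 1 H each → 2
  2 × N (charge +1): no H
  2 × O (charge -1): no H
  1 × C: 1 H
  1 × C: no H
  1 × O: 1 H
  Total hydrogens = 10.
Molecular formula: C11H10N2O6

C11H10N2O6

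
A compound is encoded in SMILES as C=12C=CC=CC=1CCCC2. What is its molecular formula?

C10H12

Heavy atoms from the SMILES: 10 C.
Implicit hydrogens by atom environment:
  4 × C: 2 H each → 8
  4 × C (aromatic): 1 H each → 4
  2 × C (aromatic): no H
  Total hydrogens = 12.
Molecular formula: C10H12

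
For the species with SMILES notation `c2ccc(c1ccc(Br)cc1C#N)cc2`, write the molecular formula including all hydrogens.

C13H8BrN

Heavy atoms from the SMILES: 1 Br, 13 C, 1 N.
Implicit hydrogens by atom environment:
  8 × C (aromatic): 1 H each → 8
  4 × C (aromatic): no H
  1 × Br: no H
  1 × C: no H
  1 × N: no H
  Total hydrogens = 8.
Molecular formula: C13H8BrN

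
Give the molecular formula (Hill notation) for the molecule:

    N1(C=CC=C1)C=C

Heavy atoms from the SMILES: 6 C, 1 N.
Implicit hydrogens by atom environment:
  4 × C (aromatic): 1 H each → 4
  1 × C: 2 H
  1 × C: 1 H
  1 × N (aromatic): no H
  Total hydrogens = 7.
Molecular formula: C6H7N

C6H7N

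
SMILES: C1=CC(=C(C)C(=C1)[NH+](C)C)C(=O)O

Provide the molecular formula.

C10H14NO2+

Heavy atoms from the SMILES: 10 C, 1 N, 2 O.
Implicit hydrogens by atom environment:
  3 × C: 3 H each → 9
  3 × C (aromatic): 1 H each → 3
  3 × C (aromatic): no H
  1 × C: no H
  1 × N (charge +1): 1 H
  1 × O: 1 H
  1 × O: no H
  Total hydrogens = 14.
Net charge +1.
Molecular formula: C10H14NO2+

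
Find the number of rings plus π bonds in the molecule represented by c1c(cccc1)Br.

4

Molecular formula from the SMILES: C6H5Br.
DoU = (2C + 2 + N − H − X)/2 = (2·6 + 2 + 0 − 5 − 1)/2 = 8/2 = 4.
(Structurally: 1 ring(s) + 3 π bond(s) = 4.)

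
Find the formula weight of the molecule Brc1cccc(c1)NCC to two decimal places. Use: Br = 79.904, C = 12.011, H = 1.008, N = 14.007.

Molecular formula: C8H10BrN.
M = 1×79.904 + 8×12.011 + 10×1.008 + 1×14.007 = 200.08 g/mol.

200.08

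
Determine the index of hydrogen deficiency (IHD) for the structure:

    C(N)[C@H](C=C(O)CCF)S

1

Molecular formula from the SMILES: C6H12FNOS.
DoU = (2C + 2 + N − H − X)/2 = (2·6 + 2 + 1 − 12 − 1)/2 = 2/2 = 1.
(Structurally: 0 ring(s) + 1 π bond(s) = 1.)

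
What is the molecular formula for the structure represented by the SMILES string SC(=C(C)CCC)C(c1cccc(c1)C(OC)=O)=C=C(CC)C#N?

C20H23NO2S

Heavy atoms from the SMILES: 20 C, 1 N, 2 O, 1 S.
Implicit hydrogens by atom environment:
  7 × C: no H
  4 × C: 3 H each → 12
  4 × C (aromatic): 1 H each → 4
  3 × C: 2 H each → 6
  2 × C (aromatic): no H
  2 × O: no H
  1 × N: no H
  1 × S: 1 H
  Total hydrogens = 23.
Molecular formula: C20H23NO2S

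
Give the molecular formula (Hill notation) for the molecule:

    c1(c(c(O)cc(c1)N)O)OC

C7H9NO3

Heavy atoms from the SMILES: 7 C, 1 N, 3 O.
Implicit hydrogens by atom environment:
  4 × C (aromatic): no H
  2 × C (aromatic): 1 H each → 2
  2 × O: 1 H each → 2
  1 × C: 3 H
  1 × N: 2 H
  1 × O: no H
  Total hydrogens = 9.
Molecular formula: C7H9NO3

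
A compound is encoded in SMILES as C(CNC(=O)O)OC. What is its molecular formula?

Heavy atoms from the SMILES: 4 C, 1 N, 3 O.
Implicit hydrogens by atom environment:
  2 × C: 2 H each → 4
  2 × O: no H
  1 × C: 3 H
  1 × C: no H
  1 × N: 1 H
  1 × O: 1 H
  Total hydrogens = 9.
Molecular formula: C4H9NO3

C4H9NO3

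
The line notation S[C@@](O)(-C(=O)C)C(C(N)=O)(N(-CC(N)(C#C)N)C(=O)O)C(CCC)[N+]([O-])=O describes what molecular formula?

C14H23N5O7S

Heavy atoms from the SMILES: 14 C, 5 N, 7 O, 1 S.
Implicit hydrogens by atom environment:
  7 × C: no H
  4 × O: no H
  3 × C: 2 H each → 6
  3 × N: 2 H each → 6
  2 × C: 3 H each → 6
  2 × C: 1 H each → 2
  2 × O: 1 H each → 2
  1 × N: no H
  1 × N (charge +1): no H
  1 × O (charge -1): no H
  1 × S: 1 H
  Total hydrogens = 23.
Molecular formula: C14H23N5O7S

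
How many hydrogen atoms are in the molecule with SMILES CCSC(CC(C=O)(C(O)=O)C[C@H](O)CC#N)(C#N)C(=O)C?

Hydrogens are implicit in SMILES; fill each atom to its normal valence:
  6 × C: no H
  4 × C: 2 H each → 8
  3 × O: no H
  2 × C: 3 H each → 6
  2 × C: 1 H each → 2
  2 × N: no H
  2 × O: 1 H each → 2
  1 × S: no H
  Total hydrogens = 18.

18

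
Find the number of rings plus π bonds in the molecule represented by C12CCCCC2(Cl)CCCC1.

Molecular formula from the SMILES: C10H17Cl.
DoU = (2C + 2 + N − H − X)/2 = (2·10 + 2 + 0 − 17 − 1)/2 = 4/2 = 2.
(Structurally: 2 ring(s) + 0 π bond(s) = 2.)

2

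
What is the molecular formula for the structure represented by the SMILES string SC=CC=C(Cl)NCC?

C6H10ClNS

Heavy atoms from the SMILES: 6 C, 1 Cl, 1 N, 1 S.
Implicit hydrogens by atom environment:
  3 × C: 1 H each → 3
  1 × C: 3 H
  1 × C: 2 H
  1 × C: no H
  1 × Cl: no H
  1 × N: 1 H
  1 × S: 1 H
  Total hydrogens = 10.
Molecular formula: C6H10ClNS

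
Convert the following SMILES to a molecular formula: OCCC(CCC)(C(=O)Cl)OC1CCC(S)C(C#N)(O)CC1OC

Heavy atoms from the SMILES: 16 C, 1 Cl, 1 N, 5 O, 1 S.
Implicit hydrogens by atom environment:
  7 × C: 2 H each → 14
  4 × C: no H
  3 × C: 1 H each → 3
  3 × O: no H
  2 × C: 3 H each → 6
  2 × O: 1 H each → 2
  1 × Cl: no H
  1 × N: no H
  1 × S: 1 H
  Total hydrogens = 26.
Molecular formula: C16H26ClNO5S

C16H26ClNO5S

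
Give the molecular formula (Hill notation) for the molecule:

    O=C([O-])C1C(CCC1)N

C6H10NO2-

Heavy atoms from the SMILES: 6 C, 1 N, 2 O.
Implicit hydrogens by atom environment:
  3 × C: 2 H each → 6
  2 × C: 1 H each → 2
  1 × C: no H
  1 × N: 2 H
  1 × O: no H
  1 × O (charge -1): no H
  Total hydrogens = 10.
Net charge -1.
Molecular formula: C6H10NO2-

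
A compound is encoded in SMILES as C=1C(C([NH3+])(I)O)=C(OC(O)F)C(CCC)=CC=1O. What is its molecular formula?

C11H16FINO4+

Heavy atoms from the SMILES: 11 C, 1 F, 1 I, 1 N, 4 O.
Implicit hydrogens by atom environment:
  4 × C (aromatic): no H
  3 × O: 1 H each → 3
  2 × C: 2 H each → 4
  2 × C (aromatic): 1 H each → 2
  1 × C: 3 H
  1 × C: 1 H
  1 × C: no H
  1 × F: no H
  1 × I: no H
  1 × N (charge +1): 3 H
  1 × O: no H
  Total hydrogens = 16.
Net charge +1.
Molecular formula: C11H16FINO4+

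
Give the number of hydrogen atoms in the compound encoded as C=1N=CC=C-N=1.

4

Hydrogens are implicit in SMILES; fill each atom to its normal valence:
  4 × C (aromatic): 1 H each → 4
  2 × N (aromatic): no H
  Total hydrogens = 4.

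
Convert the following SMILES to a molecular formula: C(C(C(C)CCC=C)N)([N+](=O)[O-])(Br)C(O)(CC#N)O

C11H18BrN3O4

Heavy atoms from the SMILES: 1 Br, 11 C, 3 N, 4 O.
Implicit hydrogens by atom environment:
  4 × C: 2 H each → 8
  3 × C: 1 H each → 3
  3 × C: no H
  2 × O: 1 H each → 2
  1 × Br: no H
  1 × C: 3 H
  1 × N: 2 H
  1 × N (charge +1): no H
  1 × N: no H
  1 × O: no H
  1 × O (charge -1): no H
  Total hydrogens = 18.
Molecular formula: C11H18BrN3O4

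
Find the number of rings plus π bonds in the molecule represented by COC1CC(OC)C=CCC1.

2

Molecular formula from the SMILES: C9H16O2.
DoU = (2C + 2 + N − H − X)/2 = (2·9 + 2 + 0 − 16 − 0)/2 = 4/2 = 2.
(Structurally: 1 ring(s) + 1 π bond(s) = 2.)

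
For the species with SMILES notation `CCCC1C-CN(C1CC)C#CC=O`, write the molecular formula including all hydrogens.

Heavy atoms from the SMILES: 12 C, 1 N, 1 O.
Implicit hydrogens by atom environment:
  5 × C: 2 H each → 10
  3 × C: 1 H each → 3
  2 × C: 3 H each → 6
  2 × C: no H
  1 × N: no H
  1 × O: no H
  Total hydrogens = 19.
Molecular formula: C12H19NO

C12H19NO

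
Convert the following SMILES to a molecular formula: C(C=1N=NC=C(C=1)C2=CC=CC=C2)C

C12H12N2

Heavy atoms from the SMILES: 12 C, 2 N.
Implicit hydrogens by atom environment:
  7 × C (aromatic): 1 H each → 7
  3 × C (aromatic): no H
  2 × N (aromatic): no H
  1 × C: 3 H
  1 × C: 2 H
  Total hydrogens = 12.
Molecular formula: C12H12N2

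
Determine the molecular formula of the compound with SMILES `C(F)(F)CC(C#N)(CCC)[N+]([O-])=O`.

Heavy atoms from the SMILES: 7 C, 2 F, 2 N, 2 O.
Implicit hydrogens by atom environment:
  3 × C: 2 H each → 6
  2 × C: no H
  2 × F: no H
  1 × C: 3 H
  1 × C: 1 H
  1 × N: no H
  1 × N (charge +1): no H
  1 × O: no H
  1 × O (charge -1): no H
  Total hydrogens = 10.
Molecular formula: C7H10F2N2O2

C7H10F2N2O2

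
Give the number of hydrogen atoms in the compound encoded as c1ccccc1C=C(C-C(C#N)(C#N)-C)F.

Hydrogens are implicit in SMILES; fill each atom to its normal valence:
  5 × C (aromatic): 1 H each → 5
  4 × C: no H
  2 × N: no H
  1 × C: 3 H
  1 × C: 2 H
  1 × C: 1 H
  1 × C (aromatic): no H
  1 × F: no H
  Total hydrogens = 11.

11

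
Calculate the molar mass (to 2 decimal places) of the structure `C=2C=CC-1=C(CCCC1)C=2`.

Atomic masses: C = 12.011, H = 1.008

Molecular formula: C10H12.
M = 10×12.011 + 12×1.008 = 132.21 g/mol.

132.21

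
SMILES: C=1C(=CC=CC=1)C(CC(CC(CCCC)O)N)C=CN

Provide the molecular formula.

C17H28N2O

Heavy atoms from the SMILES: 17 C, 2 N, 1 O.
Implicit hydrogens by atom environment:
  5 × C: 2 H each → 10
  5 × C: 1 H each → 5
  5 × C (aromatic): 1 H each → 5
  2 × N: 2 H each → 4
  1 × C: 3 H
  1 × C (aromatic): no H
  1 × O: 1 H
  Total hydrogens = 28.
Molecular formula: C17H28N2O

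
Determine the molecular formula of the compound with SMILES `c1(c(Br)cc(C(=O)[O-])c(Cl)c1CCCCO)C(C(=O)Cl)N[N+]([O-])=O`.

C13H12BrCl2N2O6-

Heavy atoms from the SMILES: 1 Br, 13 C, 2 Cl, 2 N, 6 O.
Implicit hydrogens by atom environment:
  5 × C (aromatic): no H
  4 × C: 2 H each → 8
  3 × O: no H
  2 × C: no H
  2 × Cl: no H
  2 × O (charge -1): no H
  1 × Br: no H
  1 × C (aromatic): 1 H
  1 × C: 1 H
  1 × N: 1 H
  1 × N (charge +1): no H
  1 × O: 1 H
  Total hydrogens = 12.
Net charge -1.
Molecular formula: C13H12BrCl2N2O6-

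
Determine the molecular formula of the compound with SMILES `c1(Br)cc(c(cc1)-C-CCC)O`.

C10H13BrO

Heavy atoms from the SMILES: 1 Br, 10 C, 1 O.
Implicit hydrogens by atom environment:
  3 × C: 2 H each → 6
  3 × C (aromatic): 1 H each → 3
  3 × C (aromatic): no H
  1 × Br: no H
  1 × C: 3 H
  1 × O: 1 H
  Total hydrogens = 13.
Molecular formula: C10H13BrO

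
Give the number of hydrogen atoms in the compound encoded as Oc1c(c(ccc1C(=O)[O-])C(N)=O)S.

Hydrogens are implicit in SMILES; fill each atom to its normal valence:
  4 × C (aromatic): no H
  2 × C (aromatic): 1 H each → 2
  2 × C: no H
  2 × O: no H
  1 × N: 2 H
  1 × O: 1 H
  1 × O (charge -1): no H
  1 × S: 1 H
  Total hydrogens = 6.

6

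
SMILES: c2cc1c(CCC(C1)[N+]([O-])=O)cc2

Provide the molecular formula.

C10H11NO2

Heavy atoms from the SMILES: 10 C, 1 N, 2 O.
Implicit hydrogens by atom environment:
  4 × C (aromatic): 1 H each → 4
  3 × C: 2 H each → 6
  2 × C (aromatic): no H
  1 × C: 1 H
  1 × N (charge +1): no H
  1 × O: no H
  1 × O (charge -1): no H
  Total hydrogens = 11.
Molecular formula: C10H11NO2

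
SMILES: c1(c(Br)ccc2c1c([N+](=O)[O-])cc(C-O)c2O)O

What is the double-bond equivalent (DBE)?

Molecular formula from the SMILES: C11H8BrNO5.
DoU = (2C + 2 + N − H − X)/2 = (2·11 + 2 + 1 − 8 − 1)/2 = 16/2 = 8.
(Structurally: 2 ring(s) + 6 π bond(s) = 8.)

8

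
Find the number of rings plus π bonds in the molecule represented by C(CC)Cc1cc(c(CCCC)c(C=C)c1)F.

Molecular formula from the SMILES: C16H23F.
DoU = (2C + 2 + N − H − X)/2 = (2·16 + 2 + 0 − 23 − 1)/2 = 10/2 = 5.
(Structurally: 1 ring(s) + 4 π bond(s) = 5.)

5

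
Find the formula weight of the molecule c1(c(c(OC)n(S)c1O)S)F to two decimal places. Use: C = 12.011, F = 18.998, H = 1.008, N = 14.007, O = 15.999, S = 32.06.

195.23

Molecular formula: C5H6FNO2S2.
M = 5×12.011 + 1×18.998 + 6×1.008 + 1×14.007 + 2×15.999 + 2×32.06 = 195.23 g/mol.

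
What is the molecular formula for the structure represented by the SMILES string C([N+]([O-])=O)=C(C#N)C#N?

C4HN3O2

Heavy atoms from the SMILES: 4 C, 3 N, 2 O.
Implicit hydrogens by atom environment:
  3 × C: no H
  2 × N: no H
  1 × C: 1 H
  1 × N (charge +1): no H
  1 × O: no H
  1 × O (charge -1): no H
  Total hydrogens = 1.
Molecular formula: C4HN3O2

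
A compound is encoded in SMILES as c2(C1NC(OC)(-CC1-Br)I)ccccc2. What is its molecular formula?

C11H13BrINO

Heavy atoms from the SMILES: 1 Br, 11 C, 1 I, 1 N, 1 O.
Implicit hydrogens by atom environment:
  5 × C (aromatic): 1 H each → 5
  2 × C: 1 H each → 2
  1 × Br: no H
  1 × C: 3 H
  1 × C: 2 H
  1 × C: no H
  1 × C (aromatic): no H
  1 × I: no H
  1 × N: 1 H
  1 × O: no H
  Total hydrogens = 13.
Molecular formula: C11H13BrINO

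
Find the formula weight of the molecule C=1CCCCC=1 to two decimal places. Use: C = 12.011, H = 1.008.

Molecular formula: C6H10.
M = 6×12.011 + 10×1.008 = 82.15 g/mol.

82.15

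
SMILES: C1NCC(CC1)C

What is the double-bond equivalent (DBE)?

1

Molecular formula from the SMILES: C6H13N.
DoU = (2C + 2 + N − H − X)/2 = (2·6 + 2 + 1 − 13 − 0)/2 = 2/2 = 1.
(Structurally: 1 ring(s) + 0 π bond(s) = 1.)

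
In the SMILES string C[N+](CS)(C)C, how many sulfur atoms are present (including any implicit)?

The symbol for sulfur appears 1 time in the SMILES.

1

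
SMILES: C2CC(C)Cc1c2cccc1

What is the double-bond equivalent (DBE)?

5

Molecular formula from the SMILES: C11H14.
DoU = (2C + 2 + N − H − X)/2 = (2·11 + 2 + 0 − 14 − 0)/2 = 10/2 = 5.
(Structurally: 2 ring(s) + 3 π bond(s) = 5.)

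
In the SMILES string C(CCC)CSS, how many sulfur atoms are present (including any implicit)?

2

The symbol for sulfur appears 2 times in the SMILES.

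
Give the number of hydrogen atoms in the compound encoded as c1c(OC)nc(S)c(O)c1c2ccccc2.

11

Hydrogens are implicit in SMILES; fill each atom to its normal valence:
  6 × C (aromatic): 1 H each → 6
  5 × C (aromatic): no H
  1 × C: 3 H
  1 × N (aromatic): no H
  1 × O: 1 H
  1 × O: no H
  1 × S: 1 H
  Total hydrogens = 11.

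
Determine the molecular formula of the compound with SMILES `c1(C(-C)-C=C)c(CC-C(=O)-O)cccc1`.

C13H16O2

Heavy atoms from the SMILES: 13 C, 2 O.
Implicit hydrogens by atom environment:
  4 × C (aromatic): 1 H each → 4
  3 × C: 2 H each → 6
  2 × C: 1 H each → 2
  2 × C (aromatic): no H
  1 × C: 3 H
  1 × C: no H
  1 × O: 1 H
  1 × O: no H
  Total hydrogens = 16.
Molecular formula: C13H16O2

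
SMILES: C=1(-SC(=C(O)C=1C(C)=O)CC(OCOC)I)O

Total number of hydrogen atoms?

13

Hydrogens are implicit in SMILES; fill each atom to its normal valence:
  4 × C (aromatic): no H
  3 × O: no H
  2 × C: 3 H each → 6
  2 × C: 2 H each → 4
  2 × O: 1 H each → 2
  1 × C: 1 H
  1 × C: no H
  1 × I: no H
  1 × S (aromatic): no H
  Total hydrogens = 13.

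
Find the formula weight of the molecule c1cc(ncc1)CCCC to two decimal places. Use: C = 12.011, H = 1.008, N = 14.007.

Molecular formula: C9H13N.
M = 9×12.011 + 13×1.008 + 1×14.007 = 135.21 g/mol.

135.21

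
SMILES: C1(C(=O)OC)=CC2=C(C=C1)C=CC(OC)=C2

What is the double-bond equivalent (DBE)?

8

Molecular formula from the SMILES: C13H12O3.
DoU = (2C + 2 + N − H − X)/2 = (2·13 + 2 + 0 − 12 − 0)/2 = 16/2 = 8.
(Structurally: 2 ring(s) + 6 π bond(s) = 8.)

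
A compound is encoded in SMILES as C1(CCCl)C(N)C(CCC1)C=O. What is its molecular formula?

C9H16ClNO

Heavy atoms from the SMILES: 9 C, 1 Cl, 1 N, 1 O.
Implicit hydrogens by atom environment:
  5 × C: 2 H each → 10
  4 × C: 1 H each → 4
  1 × Cl: no H
  1 × N: 2 H
  1 × O: no H
  Total hydrogens = 16.
Molecular formula: C9H16ClNO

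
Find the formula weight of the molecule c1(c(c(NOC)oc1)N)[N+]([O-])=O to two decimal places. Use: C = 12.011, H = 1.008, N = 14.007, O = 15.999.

Molecular formula: C5H7N3O4.
M = 5×12.011 + 7×1.008 + 3×14.007 + 4×15.999 = 173.13 g/mol.

173.13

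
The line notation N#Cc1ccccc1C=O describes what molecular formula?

C8H5NO

Heavy atoms from the SMILES: 8 C, 1 N, 1 O.
Implicit hydrogens by atom environment:
  4 × C (aromatic): 1 H each → 4
  2 × C (aromatic): no H
  1 × C: 1 H
  1 × C: no H
  1 × N: no H
  1 × O: no H
  Total hydrogens = 5.
Molecular formula: C8H5NO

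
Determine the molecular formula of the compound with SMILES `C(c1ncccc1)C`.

C7H9N

Heavy atoms from the SMILES: 7 C, 1 N.
Implicit hydrogens by atom environment:
  4 × C (aromatic): 1 H each → 4
  1 × C: 3 H
  1 × C: 2 H
  1 × C (aromatic): no H
  1 × N (aromatic): no H
  Total hydrogens = 9.
Molecular formula: C7H9N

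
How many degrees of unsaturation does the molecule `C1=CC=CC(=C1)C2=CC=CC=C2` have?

Molecular formula from the SMILES: C12H10.
DoU = (2C + 2 + N − H − X)/2 = (2·12 + 2 + 0 − 10 − 0)/2 = 16/2 = 8.
(Structurally: 2 ring(s) + 6 π bond(s) = 8.)

8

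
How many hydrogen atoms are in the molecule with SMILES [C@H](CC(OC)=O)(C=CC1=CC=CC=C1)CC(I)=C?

17

Hydrogens are implicit in SMILES; fill each atom to its normal valence:
  5 × C (aromatic): 1 H each → 5
  3 × C: 2 H each → 6
  3 × C: 1 H each → 3
  2 × C: no H
  2 × O: no H
  1 × C: 3 H
  1 × C (aromatic): no H
  1 × I: no H
  Total hydrogens = 17.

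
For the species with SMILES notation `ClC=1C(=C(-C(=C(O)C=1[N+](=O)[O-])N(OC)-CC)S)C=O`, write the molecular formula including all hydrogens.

C10H11ClN2O5S

Heavy atoms from the SMILES: 10 C, 1 Cl, 2 N, 5 O, 1 S.
Implicit hydrogens by atom environment:
  6 × C (aromatic): no H
  3 × O: no H
  2 × C: 3 H each → 6
  1 × C: 2 H
  1 × C: 1 H
  1 × Cl: no H
  1 × N (charge +1): no H
  1 × N: no H
  1 × O: 1 H
  1 × O (charge -1): no H
  1 × S: 1 H
  Total hydrogens = 11.
Molecular formula: C10H11ClN2O5S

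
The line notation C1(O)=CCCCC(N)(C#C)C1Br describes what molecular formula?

C9H12BrNO

Heavy atoms from the SMILES: 1 Br, 9 C, 1 N, 1 O.
Implicit hydrogens by atom environment:
  3 × C: 2 H each → 6
  3 × C: 1 H each → 3
  3 × C: no H
  1 × Br: no H
  1 × N: 2 H
  1 × O: 1 H
  Total hydrogens = 12.
Molecular formula: C9H12BrNO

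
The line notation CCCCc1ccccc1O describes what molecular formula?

C10H14O

Heavy atoms from the SMILES: 10 C, 1 O.
Implicit hydrogens by atom environment:
  4 × C (aromatic): 1 H each → 4
  3 × C: 2 H each → 6
  2 × C (aromatic): no H
  1 × C: 3 H
  1 × O: 1 H
  Total hydrogens = 14.
Molecular formula: C10H14O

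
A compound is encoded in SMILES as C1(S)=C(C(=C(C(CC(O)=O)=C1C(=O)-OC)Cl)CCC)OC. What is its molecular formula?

Heavy atoms from the SMILES: 14 C, 1 Cl, 5 O, 1 S.
Implicit hydrogens by atom environment:
  6 × C (aromatic): no H
  4 × O: no H
  3 × C: 3 H each → 9
  3 × C: 2 H each → 6
  2 × C: no H
  1 × Cl: no H
  1 × O: 1 H
  1 × S: 1 H
  Total hydrogens = 17.
Molecular formula: C14H17ClO5S

C14H17ClO5S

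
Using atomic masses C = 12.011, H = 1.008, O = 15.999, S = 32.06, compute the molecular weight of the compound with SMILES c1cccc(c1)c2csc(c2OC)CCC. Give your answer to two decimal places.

Molecular formula: C14H16OS.
M = 14×12.011 + 16×1.008 + 1×15.999 + 1×32.06 = 232.34 g/mol.

232.34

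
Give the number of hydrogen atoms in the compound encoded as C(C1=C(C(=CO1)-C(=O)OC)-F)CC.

Hydrogens are implicit in SMILES; fill each atom to its normal valence:
  3 × C (aromatic): no H
  2 × C: 3 H each → 6
  2 × C: 2 H each → 4
  2 × O: no H
  1 × C (aromatic): 1 H
  1 × C: no H
  1 × F: no H
  1 × O (aromatic): no H
  Total hydrogens = 11.

11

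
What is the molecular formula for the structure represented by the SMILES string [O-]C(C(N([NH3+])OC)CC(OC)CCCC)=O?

Heavy atoms from the SMILES: 10 C, 2 N, 4 O.
Implicit hydrogens by atom environment:
  4 × C: 2 H each → 8
  3 × C: 3 H each → 9
  3 × O: no H
  2 × C: 1 H each → 2
  1 × C: no H
  1 × N (charge +1): 3 H
  1 × N: no H
  1 × O (charge -1): no H
  Total hydrogens = 22.
Molecular formula: C10H22N2O4

C10H22N2O4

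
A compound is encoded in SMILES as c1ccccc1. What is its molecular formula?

C6H6

Heavy atoms from the SMILES: 6 C.
Implicit hydrogens by atom environment:
  6 × C (aromatic): 1 H each → 6
  Total hydrogens = 6.
Molecular formula: C6H6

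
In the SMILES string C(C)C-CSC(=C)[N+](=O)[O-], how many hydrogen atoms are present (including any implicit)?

11

Hydrogens are implicit in SMILES; fill each atom to its normal valence:
  4 × C: 2 H each → 8
  1 × C: 3 H
  1 × C: no H
  1 × N (charge +1): no H
  1 × O: no H
  1 × O (charge -1): no H
  1 × S: no H
  Total hydrogens = 11.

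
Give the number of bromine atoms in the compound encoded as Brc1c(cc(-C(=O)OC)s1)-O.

1

The symbol for bromine appears 1 time in the SMILES.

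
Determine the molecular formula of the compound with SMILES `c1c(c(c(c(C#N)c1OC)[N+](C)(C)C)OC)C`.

Heavy atoms from the SMILES: 13 C, 2 N, 2 O.
Implicit hydrogens by atom environment:
  6 × C: 3 H each → 18
  5 × C (aromatic): no H
  2 × O: no H
  1 × C (aromatic): 1 H
  1 × C: no H
  1 × N: no H
  1 × N (charge +1): no H
  Total hydrogens = 19.
Net charge +1.
Molecular formula: C13H19N2O2+

C13H19N2O2+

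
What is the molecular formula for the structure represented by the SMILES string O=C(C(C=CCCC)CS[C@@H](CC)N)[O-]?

C11H20NO2S-

Heavy atoms from the SMILES: 11 C, 1 N, 2 O, 1 S.
Implicit hydrogens by atom environment:
  4 × C: 2 H each → 8
  4 × C: 1 H each → 4
  2 × C: 3 H each → 6
  1 × C: no H
  1 × N: 2 H
  1 × O: no H
  1 × O (charge -1): no H
  1 × S: no H
  Total hydrogens = 20.
Net charge -1.
Molecular formula: C11H20NO2S-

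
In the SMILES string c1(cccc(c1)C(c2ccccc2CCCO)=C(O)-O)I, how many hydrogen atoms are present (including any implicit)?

17

Hydrogens are implicit in SMILES; fill each atom to its normal valence:
  8 × C (aromatic): 1 H each → 8
  4 × C (aromatic): no H
  3 × C: 2 H each → 6
  3 × O: 1 H each → 3
  2 × C: no H
  1 × I: no H
  Total hydrogens = 17.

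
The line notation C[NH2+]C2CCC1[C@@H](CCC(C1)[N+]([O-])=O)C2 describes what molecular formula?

Heavy atoms from the SMILES: 11 C, 2 N, 2 O.
Implicit hydrogens by atom environment:
  6 × C: 2 H each → 12
  4 × C: 1 H each → 4
  1 × C: 3 H
  1 × N (charge +1): 2 H
  1 × N (charge +1): no H
  1 × O: no H
  1 × O (charge -1): no H
  Total hydrogens = 21.
Net charge +1.
Molecular formula: C11H21N2O2+

C11H21N2O2+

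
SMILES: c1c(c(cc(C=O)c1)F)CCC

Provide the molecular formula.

C10H11FO

Heavy atoms from the SMILES: 10 C, 1 F, 1 O.
Implicit hydrogens by atom environment:
  3 × C (aromatic): 1 H each → 3
  3 × C (aromatic): no H
  2 × C: 2 H each → 4
  1 × C: 3 H
  1 × C: 1 H
  1 × F: no H
  1 × O: no H
  Total hydrogens = 11.
Molecular formula: C10H11FO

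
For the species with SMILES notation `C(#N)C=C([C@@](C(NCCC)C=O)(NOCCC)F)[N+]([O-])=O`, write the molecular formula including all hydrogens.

C12H19FN4O4

Heavy atoms from the SMILES: 12 C, 1 F, 4 N, 4 O.
Implicit hydrogens by atom environment:
  4 × C: 2 H each → 8
  3 × C: 1 H each → 3
  3 × C: no H
  3 × O: no H
  2 × C: 3 H each → 6
  2 × N: 1 H each → 2
  1 × F: no H
  1 × N: no H
  1 × N (charge +1): no H
  1 × O (charge -1): no H
  Total hydrogens = 19.
Molecular formula: C12H19FN4O4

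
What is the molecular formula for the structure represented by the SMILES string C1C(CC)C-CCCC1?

C9H18

Heavy atoms from the SMILES: 9 C.
Implicit hydrogens by atom environment:
  7 × C: 2 H each → 14
  1 × C: 3 H
  1 × C: 1 H
  Total hydrogens = 18.
Molecular formula: C9H18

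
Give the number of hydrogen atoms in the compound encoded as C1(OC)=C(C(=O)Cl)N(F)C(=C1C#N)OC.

Hydrogens are implicit in SMILES; fill each atom to its normal valence:
  4 × C (aromatic): no H
  3 × O: no H
  2 × C: 3 H each → 6
  2 × C: no H
  1 × Cl: no H
  1 × F: no H
  1 × N (aromatic): no H
  1 × N: no H
  Total hydrogens = 6.

6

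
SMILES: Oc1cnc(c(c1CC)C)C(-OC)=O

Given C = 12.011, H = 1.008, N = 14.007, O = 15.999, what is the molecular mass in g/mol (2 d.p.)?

Molecular formula: C10H13NO3.
M = 10×12.011 + 13×1.008 + 1×14.007 + 3×15.999 = 195.22 g/mol.

195.22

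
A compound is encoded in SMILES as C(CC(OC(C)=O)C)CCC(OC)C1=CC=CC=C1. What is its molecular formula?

Heavy atoms from the SMILES: 16 C, 3 O.
Implicit hydrogens by atom environment:
  5 × C (aromatic): 1 H each → 5
  4 × C: 2 H each → 8
  3 × C: 3 H each → 9
  3 × O: no H
  2 × C: 1 H each → 2
  1 × C (aromatic): no H
  1 × C: no H
  Total hydrogens = 24.
Molecular formula: C16H24O3

C16H24O3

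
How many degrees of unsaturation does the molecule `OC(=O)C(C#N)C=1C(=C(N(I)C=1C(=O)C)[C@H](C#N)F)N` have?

9

Molecular formula from the SMILES: C11H8FIN4O3.
DoU = (2C + 2 + N − H − X)/2 = (2·11 + 2 + 4 − 8 − 2)/2 = 18/2 = 9.
(Structurally: 1 ring(s) + 8 π bond(s) = 9.)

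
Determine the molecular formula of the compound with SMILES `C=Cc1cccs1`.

Heavy atoms from the SMILES: 6 C, 1 S.
Implicit hydrogens by atom environment:
  3 × C (aromatic): 1 H each → 3
  1 × C: 2 H
  1 × C: 1 H
  1 × C (aromatic): no H
  1 × S (aromatic): no H
  Total hydrogens = 6.
Molecular formula: C6H6S

C6H6S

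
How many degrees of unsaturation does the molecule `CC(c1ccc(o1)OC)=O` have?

Molecular formula from the SMILES: C7H8O3.
DoU = (2C + 2 + N − H − X)/2 = (2·7 + 2 + 0 − 8 − 0)/2 = 8/2 = 4.
(Structurally: 1 ring(s) + 3 π bond(s) = 4.)

4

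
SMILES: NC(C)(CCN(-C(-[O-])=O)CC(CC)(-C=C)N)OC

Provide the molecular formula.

Heavy atoms from the SMILES: 12 C, 3 N, 3 O.
Implicit hydrogens by atom environment:
  5 × C: 2 H each → 10
  3 × C: 3 H each → 9
  3 × C: no H
  2 × N: 2 H each → 4
  2 × O: no H
  1 × C: 1 H
  1 × N: no H
  1 × O (charge -1): no H
  Total hydrogens = 24.
Net charge -1.
Molecular formula: C12H24N3O3-

C12H24N3O3-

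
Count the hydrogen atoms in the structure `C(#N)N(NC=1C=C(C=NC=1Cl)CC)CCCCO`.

Hydrogens are implicit in SMILES; fill each atom to its normal valence:
  5 × C: 2 H each → 10
  3 × C (aromatic): no H
  2 × C (aromatic): 1 H each → 2
  2 × N: no H
  1 × C: 3 H
  1 × C: no H
  1 × Cl: no H
  1 × N: 1 H
  1 × N (aromatic): no H
  1 × O: 1 H
  Total hydrogens = 17.

17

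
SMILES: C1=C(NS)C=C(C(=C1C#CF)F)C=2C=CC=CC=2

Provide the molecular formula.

Heavy atoms from the SMILES: 14 C, 2 F, 1 N, 1 S.
Implicit hydrogens by atom environment:
  7 × C (aromatic): 1 H each → 7
  5 × C (aromatic): no H
  2 × C: no H
  2 × F: no H
  1 × N: 1 H
  1 × S: 1 H
  Total hydrogens = 9.
Molecular formula: C14H9F2NS

C14H9F2NS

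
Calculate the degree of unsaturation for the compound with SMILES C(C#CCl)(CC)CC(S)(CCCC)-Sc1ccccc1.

6

Molecular formula from the SMILES: C17H23ClS2.
DoU = (2C + 2 + N − H − X)/2 = (2·17 + 2 + 0 − 23 − 1)/2 = 12/2 = 6.
(Structurally: 1 ring(s) + 5 π bond(s) = 6.)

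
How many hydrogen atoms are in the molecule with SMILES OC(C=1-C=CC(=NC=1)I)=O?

4

Hydrogens are implicit in SMILES; fill each atom to its normal valence:
  3 × C (aromatic): 1 H each → 3
  2 × C (aromatic): no H
  1 × C: no H
  1 × I: no H
  1 × N (aromatic): no H
  1 × O: 1 H
  1 × O: no H
  Total hydrogens = 4.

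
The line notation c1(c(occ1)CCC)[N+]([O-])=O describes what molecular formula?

Heavy atoms from the SMILES: 7 C, 1 N, 3 O.
Implicit hydrogens by atom environment:
  2 × C: 2 H each → 4
  2 × C (aromatic): 1 H each → 2
  2 × C (aromatic): no H
  1 × C: 3 H
  1 × N (charge +1): no H
  1 × O (aromatic): no H
  1 × O: no H
  1 × O (charge -1): no H
  Total hydrogens = 9.
Molecular formula: C7H9NO3

C7H9NO3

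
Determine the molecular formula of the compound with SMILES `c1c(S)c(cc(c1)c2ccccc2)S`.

C12H10S2

Heavy atoms from the SMILES: 12 C, 2 S.
Implicit hydrogens by atom environment:
  8 × C (aromatic): 1 H each → 8
  4 × C (aromatic): no H
  2 × S: 1 H each → 2
  Total hydrogens = 10.
Molecular formula: C12H10S2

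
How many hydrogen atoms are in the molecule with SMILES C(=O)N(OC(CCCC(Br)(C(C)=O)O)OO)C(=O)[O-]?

Hydrogens are implicit in SMILES; fill each atom to its normal valence:
  5 × O: no H
  3 × C: 2 H each → 6
  3 × C: no H
  2 × C: 1 H each → 2
  2 × O: 1 H each → 2
  1 × Br: no H
  1 × C: 3 H
  1 × N: no H
  1 × O (charge -1): no H
  Total hydrogens = 13.

13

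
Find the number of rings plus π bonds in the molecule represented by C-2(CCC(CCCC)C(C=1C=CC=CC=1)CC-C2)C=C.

6

Molecular formula from the SMILES: C20H30.
DoU = (2C + 2 + N − H − X)/2 = (2·20 + 2 + 0 − 30 − 0)/2 = 12/2 = 6.
(Structurally: 2 ring(s) + 4 π bond(s) = 6.)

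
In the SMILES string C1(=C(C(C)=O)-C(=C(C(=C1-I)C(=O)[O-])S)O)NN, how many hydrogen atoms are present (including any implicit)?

8

Hydrogens are implicit in SMILES; fill each atom to its normal valence:
  6 × C (aromatic): no H
  2 × C: no H
  2 × O: no H
  1 × C: 3 H
  1 × I: no H
  1 × N: 2 H
  1 × N: 1 H
  1 × O: 1 H
  1 × O (charge -1): no H
  1 × S: 1 H
  Total hydrogens = 8.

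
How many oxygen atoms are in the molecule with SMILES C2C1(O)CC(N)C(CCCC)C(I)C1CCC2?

1

The symbol for oxygen appears 1 time in the SMILES.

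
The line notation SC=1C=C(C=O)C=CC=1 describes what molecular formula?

Heavy atoms from the SMILES: 7 C, 1 O, 1 S.
Implicit hydrogens by atom environment:
  4 × C (aromatic): 1 H each → 4
  2 × C (aromatic): no H
  1 × C: 1 H
  1 × O: no H
  1 × S: 1 H
  Total hydrogens = 6.
Molecular formula: C7H6OS

C7H6OS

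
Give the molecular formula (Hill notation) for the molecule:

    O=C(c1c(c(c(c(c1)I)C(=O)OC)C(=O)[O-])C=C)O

C12H8IO6-

Heavy atoms from the SMILES: 12 C, 1 I, 6 O.
Implicit hydrogens by atom environment:
  5 × C (aromatic): no H
  4 × O: no H
  3 × C: no H
  1 × C: 3 H
  1 × C: 2 H
  1 × C (aromatic): 1 H
  1 × C: 1 H
  1 × I: no H
  1 × O: 1 H
  1 × O (charge -1): no H
  Total hydrogens = 8.
Net charge -1.
Molecular formula: C12H8IO6-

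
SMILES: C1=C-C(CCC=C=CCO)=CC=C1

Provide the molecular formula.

Heavy atoms from the SMILES: 12 C, 1 O.
Implicit hydrogens by atom environment:
  5 × C (aromatic): 1 H each → 5
  3 × C: 2 H each → 6
  2 × C: 1 H each → 2
  1 × C: no H
  1 × C (aromatic): no H
  1 × O: 1 H
  Total hydrogens = 14.
Molecular formula: C12H14O

C12H14O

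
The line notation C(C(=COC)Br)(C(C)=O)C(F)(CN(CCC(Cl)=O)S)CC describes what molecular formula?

C13H20BrClFNO3S

Heavy atoms from the SMILES: 1 Br, 13 C, 1 Cl, 1 F, 1 N, 3 O, 1 S.
Implicit hydrogens by atom environment:
  4 × C: 2 H each → 8
  4 × C: no H
  3 × C: 3 H each → 9
  3 × O: no H
  2 × C: 1 H each → 2
  1 × Br: no H
  1 × Cl: no H
  1 × F: no H
  1 × N: no H
  1 × S: 1 H
  Total hydrogens = 20.
Molecular formula: C13H20BrClFNO3S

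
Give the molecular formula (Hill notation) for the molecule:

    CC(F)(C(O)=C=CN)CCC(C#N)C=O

Heavy atoms from the SMILES: 10 C, 1 F, 2 N, 2 O.
Implicit hydrogens by atom environment:
  4 × C: no H
  3 × C: 1 H each → 3
  2 × C: 2 H each → 4
  1 × C: 3 H
  1 × F: no H
  1 × N: 2 H
  1 × N: no H
  1 × O: 1 H
  1 × O: no H
  Total hydrogens = 13.
Molecular formula: C10H13FN2O2

C10H13FN2O2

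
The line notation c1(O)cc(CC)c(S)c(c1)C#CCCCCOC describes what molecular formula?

Heavy atoms from the SMILES: 15 C, 2 O, 1 S.
Implicit hydrogens by atom environment:
  5 × C: 2 H each → 10
  4 × C (aromatic): no H
  2 × C: 3 H each → 6
  2 × C (aromatic): 1 H each → 2
  2 × C: no H
  1 × O: 1 H
  1 × O: no H
  1 × S: 1 H
  Total hydrogens = 20.
Molecular formula: C15H20O2S

C15H20O2S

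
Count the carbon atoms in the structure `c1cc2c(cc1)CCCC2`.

The symbol for carbon appears 10 times in the SMILES. Lowercase c denotes aromatic carbon and counts toward C.

10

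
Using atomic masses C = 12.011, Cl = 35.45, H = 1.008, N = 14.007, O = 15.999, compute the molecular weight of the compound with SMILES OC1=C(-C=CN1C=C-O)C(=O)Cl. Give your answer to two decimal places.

187.58

Molecular formula: C7H6ClNO3.
M = 7×12.011 + 1×35.45 + 6×1.008 + 1×14.007 + 3×15.999 = 187.58 g/mol.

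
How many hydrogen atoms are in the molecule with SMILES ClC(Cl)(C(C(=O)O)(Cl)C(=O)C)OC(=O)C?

Hydrogens are implicit in SMILES; fill each atom to its normal valence:
  5 × C: no H
  4 × O: no H
  3 × Cl: no H
  2 × C: 3 H each → 6
  1 × O: 1 H
  Total hydrogens = 7.

7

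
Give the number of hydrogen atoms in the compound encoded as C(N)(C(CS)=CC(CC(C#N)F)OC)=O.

Hydrogens are implicit in SMILES; fill each atom to its normal valence:
  3 × C: 1 H each → 3
  3 × C: no H
  2 × C: 2 H each → 4
  2 × O: no H
  1 × C: 3 H
  1 × F: no H
  1 × N: 2 H
  1 × N: no H
  1 × S: 1 H
  Total hydrogens = 13.

13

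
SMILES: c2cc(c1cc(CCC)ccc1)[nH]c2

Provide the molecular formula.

Heavy atoms from the SMILES: 13 C, 1 N.
Implicit hydrogens by atom environment:
  7 × C (aromatic): 1 H each → 7
  3 × C (aromatic): no H
  2 × C: 2 H each → 4
  1 × C: 3 H
  1 × N (aromatic): 1 H
  Total hydrogens = 15.
Molecular formula: C13H15N

C13H15N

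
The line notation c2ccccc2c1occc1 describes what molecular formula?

C10H8O

Heavy atoms from the SMILES: 10 C, 1 O.
Implicit hydrogens by atom environment:
  8 × C (aromatic): 1 H each → 8
  2 × C (aromatic): no H
  1 × O (aromatic): no H
  Total hydrogens = 8.
Molecular formula: C10H8O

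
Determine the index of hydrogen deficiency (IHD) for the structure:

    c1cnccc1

Molecular formula from the SMILES: C5H5N.
DoU = (2C + 2 + N − H − X)/2 = (2·5 + 2 + 1 − 5 − 0)/2 = 8/2 = 4.
(Structurally: 1 ring(s) + 3 π bond(s) = 4.)

4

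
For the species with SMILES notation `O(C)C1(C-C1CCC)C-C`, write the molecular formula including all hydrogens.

C9H18O

Heavy atoms from the SMILES: 9 C, 1 O.
Implicit hydrogens by atom environment:
  4 × C: 2 H each → 8
  3 × C: 3 H each → 9
  1 × C: 1 H
  1 × C: no H
  1 × O: no H
  Total hydrogens = 18.
Molecular formula: C9H18O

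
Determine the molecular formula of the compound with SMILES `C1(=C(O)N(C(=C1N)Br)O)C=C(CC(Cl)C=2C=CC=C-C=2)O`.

C14H14BrClN2O3

Heavy atoms from the SMILES: 1 Br, 14 C, 1 Cl, 2 N, 3 O.
Implicit hydrogens by atom environment:
  5 × C (aromatic): 1 H each → 5
  5 × C (aromatic): no H
  3 × O: 1 H each → 3
  2 × C: 1 H each → 2
  1 × Br: no H
  1 × C: 2 H
  1 × C: no H
  1 × Cl: no H
  1 × N: 2 H
  1 × N (aromatic): no H
  Total hydrogens = 14.
Molecular formula: C14H14BrClN2O3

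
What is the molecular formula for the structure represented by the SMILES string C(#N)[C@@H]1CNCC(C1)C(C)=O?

C8H12N2O

Heavy atoms from the SMILES: 8 C, 2 N, 1 O.
Implicit hydrogens by atom environment:
  3 × C: 2 H each → 6
  2 × C: 1 H each → 2
  2 × C: no H
  1 × C: 3 H
  1 × N: 1 H
  1 × N: no H
  1 × O: no H
  Total hydrogens = 12.
Molecular formula: C8H12N2O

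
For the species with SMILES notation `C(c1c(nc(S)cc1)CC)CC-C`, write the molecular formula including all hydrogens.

Heavy atoms from the SMILES: 11 C, 1 N, 1 S.
Implicit hydrogens by atom environment:
  4 × C: 2 H each → 8
  3 × C (aromatic): no H
  2 × C: 3 H each → 6
  2 × C (aromatic): 1 H each → 2
  1 × N (aromatic): no H
  1 × S: 1 H
  Total hydrogens = 17.
Molecular formula: C11H17NS

C11H17NS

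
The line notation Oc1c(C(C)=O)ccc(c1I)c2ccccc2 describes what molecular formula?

Heavy atoms from the SMILES: 14 C, 1 I, 2 O.
Implicit hydrogens by atom environment:
  7 × C (aromatic): 1 H each → 7
  5 × C (aromatic): no H
  1 × C: 3 H
  1 × C: no H
  1 × I: no H
  1 × O: 1 H
  1 × O: no H
  Total hydrogens = 11.
Molecular formula: C14H11IO2

C14H11IO2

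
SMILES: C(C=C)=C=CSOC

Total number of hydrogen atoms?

8

Hydrogens are implicit in SMILES; fill each atom to its normal valence:
  3 × C: 1 H each → 3
  1 × C: 3 H
  1 × C: 2 H
  1 × C: no H
  1 × O: no H
  1 × S: no H
  Total hydrogens = 8.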